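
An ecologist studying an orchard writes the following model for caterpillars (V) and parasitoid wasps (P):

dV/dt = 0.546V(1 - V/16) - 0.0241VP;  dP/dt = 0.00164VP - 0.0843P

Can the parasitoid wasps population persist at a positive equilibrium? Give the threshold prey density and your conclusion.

The predator equation gives dP/dt > 0 only when V > 0.0843/0.00164 = 51.4.
Without the predator, V → K = 16. Since 16 < 51.4, the predator cannot invade.

Threshold V = 51.4; K < 51.4, so no, the predator goes extinct.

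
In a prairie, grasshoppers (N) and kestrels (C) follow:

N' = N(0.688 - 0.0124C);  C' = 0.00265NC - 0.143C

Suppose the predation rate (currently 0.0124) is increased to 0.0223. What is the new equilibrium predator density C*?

At the interior fixed point, setting dN/dt = 0 with N > 0 fixes C* = (prey growth rate)/(NC coefficient) — independent of the other coefficients.
With the change, C* = 0.688/0.0223 = 30.9; it falls from 55.5.

C* ≈ 30.9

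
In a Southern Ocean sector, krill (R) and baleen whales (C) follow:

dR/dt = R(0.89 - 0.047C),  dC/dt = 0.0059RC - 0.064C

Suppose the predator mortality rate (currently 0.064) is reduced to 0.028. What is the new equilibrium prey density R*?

R* ≈ 4.75

At the interior fixed point, setting dC/dt = 0 with C > 0 fixes R* = (predator death rate)/(RC coefficient) — independent of the other coefficients.
With the change, R* = 0.028/0.0059 = 4.75; it falls from 10.8.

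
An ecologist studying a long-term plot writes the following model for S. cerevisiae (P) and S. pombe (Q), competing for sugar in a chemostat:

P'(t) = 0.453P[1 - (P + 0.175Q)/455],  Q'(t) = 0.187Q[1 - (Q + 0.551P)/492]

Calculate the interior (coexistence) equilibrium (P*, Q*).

Setting both brackets to zero gives the nullclines P + 0.175Q = 455 and 0.551P + Q = 492.
Substituting Q = 492 - 0.551P into the first: P(1 - 0.175·0.551) = 455 - 0.175·492.
So P* = 369/0.904 = 408, and then Q* = 492 - 0.551·408 = 267.

P* ≈ 408, Q* ≈ 267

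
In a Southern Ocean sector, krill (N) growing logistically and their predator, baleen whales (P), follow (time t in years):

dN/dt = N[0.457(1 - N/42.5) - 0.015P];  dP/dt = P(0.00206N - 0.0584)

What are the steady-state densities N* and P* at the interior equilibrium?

N* ≈ 28.3, P* ≈ 10.1

From dP/dt = 0 with P > 0: 0.00206N* = 0.0584, so N* = 28.3.
Substitute into dN/dt = 0: 0.457(1 - 28.3/42.5) = 0.015P*.
The bracket is 0.333, giving P* = 0.152/0.015 = 10.1.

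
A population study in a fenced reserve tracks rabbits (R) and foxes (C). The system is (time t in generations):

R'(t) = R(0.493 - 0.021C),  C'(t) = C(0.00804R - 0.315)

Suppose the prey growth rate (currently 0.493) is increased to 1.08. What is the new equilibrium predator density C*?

At the interior fixed point, setting dR/dt = 0 with R > 0 fixes C* = (prey growth rate)/(RC coefficient) — independent of the other coefficients.
With the change, C* = 1.08/0.021 = 51.4; it rises from 23.5.

C* ≈ 51.4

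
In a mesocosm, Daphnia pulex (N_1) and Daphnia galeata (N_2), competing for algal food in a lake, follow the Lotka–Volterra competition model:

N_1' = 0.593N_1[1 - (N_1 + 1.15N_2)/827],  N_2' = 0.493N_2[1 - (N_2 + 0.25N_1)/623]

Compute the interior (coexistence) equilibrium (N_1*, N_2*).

Setting both brackets to zero gives the nullclines N_1 + 1.15N_2 = 827 and 0.25N_1 + N_2 = 623.
Substituting N_2 = 623 - 0.25N_1 into the first: N_1(1 - 1.15·0.25) = 827 - 1.15·623.
So N_1* = 111/0.713 = 155, and then N_2* = 623 - 0.25·155 = 584.

N_1* ≈ 155, N_2* ≈ 584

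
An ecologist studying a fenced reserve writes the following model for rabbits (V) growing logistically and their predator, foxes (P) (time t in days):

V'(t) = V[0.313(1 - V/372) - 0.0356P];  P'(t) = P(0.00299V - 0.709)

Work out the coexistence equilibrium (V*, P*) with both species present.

V* ≈ 237, P* ≈ 3.19

From dP/dt = 0 with P > 0: 0.00299V* = 0.709, so V* = 237.
Substitute into dV/dt = 0: 0.313(1 - 237/372) = 0.0356P*.
The bracket is 0.363, giving P* = 0.113/0.0356 = 3.19.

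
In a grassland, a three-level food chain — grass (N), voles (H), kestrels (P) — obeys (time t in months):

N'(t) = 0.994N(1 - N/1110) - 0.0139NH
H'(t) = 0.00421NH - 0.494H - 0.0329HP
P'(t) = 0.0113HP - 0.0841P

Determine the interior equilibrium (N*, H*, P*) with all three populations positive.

From dP/dt = 0: 0.0113H* = 0.0841, so H* = 7.44.
From dN/dt = 0: 0.994(1 - N*/1110) = 0.0139·7.44, giving N* = 1110·(1 - 0.104) = 994.
From dH/dt = 0: 0.00421·994 - 0.494 = 0.0329P*, so P* = 3.69/0.0329 = 112.

N* ≈ 994, H* ≈ 7.44, P* ≈ 112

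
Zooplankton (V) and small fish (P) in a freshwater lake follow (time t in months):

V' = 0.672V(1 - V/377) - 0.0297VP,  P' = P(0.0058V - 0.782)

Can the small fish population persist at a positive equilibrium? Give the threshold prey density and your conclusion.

The predator equation gives dP/dt > 0 only when V > 0.782/0.0058 = 135.
Without the predator, V → K = 377. Since 377 > 135, the predator can invade and persist.

Threshold V = 135; K > 135, so yes, the predator persists.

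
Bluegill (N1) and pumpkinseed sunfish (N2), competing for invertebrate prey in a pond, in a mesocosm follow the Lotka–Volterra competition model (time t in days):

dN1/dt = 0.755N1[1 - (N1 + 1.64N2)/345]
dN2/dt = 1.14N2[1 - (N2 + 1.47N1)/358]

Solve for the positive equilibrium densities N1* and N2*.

N1* ≈ 172, N2* ≈ 106

Setting both brackets to zero gives the nullclines N1 + 1.64N2 = 345 and 1.47N1 + N2 = 358.
Substituting N2 = 358 - 1.47N1 into the first: N1(1 - 1.64·1.47) = 345 - 1.64·358.
So N1* = -242/-1.41 = 172, and then N2* = 358 - 1.47·172 = 106.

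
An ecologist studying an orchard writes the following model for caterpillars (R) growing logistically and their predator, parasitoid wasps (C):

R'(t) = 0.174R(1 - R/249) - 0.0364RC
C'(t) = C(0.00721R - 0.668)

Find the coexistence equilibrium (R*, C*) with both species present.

R* ≈ 92.6, C* ≈ 3

From dC/dt = 0 with C > 0: 0.00721R* = 0.668, so R* = 92.6.
Substitute into dR/dt = 0: 0.174(1 - 92.6/249) = 0.0364C*.
The bracket is 0.628, giving C* = 0.109/0.0364 = 3.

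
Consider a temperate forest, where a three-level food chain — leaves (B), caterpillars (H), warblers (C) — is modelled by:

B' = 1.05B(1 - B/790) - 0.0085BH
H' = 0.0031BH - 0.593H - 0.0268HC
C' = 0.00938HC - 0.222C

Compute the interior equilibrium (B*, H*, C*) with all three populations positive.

B* ≈ 639, H* ≈ 23.7, C* ≈ 51.7

From dC/dt = 0: 0.00938H* = 0.222, so H* = 23.7.
From dB/dt = 0: 1.05(1 - B*/790) = 0.0085·23.7, giving B* = 790·(1 - 0.192) = 639.
From dH/dt = 0: 0.0031·639 - 0.593 = 0.0268C*, so C* = 1.39/0.0268 = 51.7.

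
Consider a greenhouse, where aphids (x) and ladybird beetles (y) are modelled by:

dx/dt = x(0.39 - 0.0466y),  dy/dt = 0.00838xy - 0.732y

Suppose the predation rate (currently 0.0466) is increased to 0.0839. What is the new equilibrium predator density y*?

At the interior fixed point, setting dx/dt = 0 with x > 0 fixes y* = (prey growth rate)/(xy coefficient) — independent of the other coefficients.
With the change, y* = 0.39/0.0839 = 4.65; it falls from 8.37.

y* ≈ 4.65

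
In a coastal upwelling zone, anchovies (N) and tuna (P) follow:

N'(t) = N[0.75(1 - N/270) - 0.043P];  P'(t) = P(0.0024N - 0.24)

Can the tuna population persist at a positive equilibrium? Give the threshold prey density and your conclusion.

Threshold N = 100; K > 100, so yes, the predator persists.

The predator equation gives dP/dt > 0 only when N > 0.24/0.0024 = 100.
Without the predator, N → K = 270. Since 270 > 100, the predator can invade and persist.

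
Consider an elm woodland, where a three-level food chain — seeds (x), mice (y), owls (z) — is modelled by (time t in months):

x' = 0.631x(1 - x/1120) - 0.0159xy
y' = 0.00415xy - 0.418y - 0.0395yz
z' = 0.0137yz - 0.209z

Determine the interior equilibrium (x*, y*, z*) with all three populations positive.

x* ≈ 689, y* ≈ 15.3, z* ≈ 61.9

From dz/dt = 0: 0.0137y* = 0.209, so y* = 15.3.
From dx/dt = 0: 0.631(1 - x*/1120) = 0.0159·15.3, giving x* = 1120·(1 - 0.384) = 689.
From dy/dt = 0: 0.00415·689 - 0.418 = 0.0395z*, so z* = 2.44/0.0395 = 61.9.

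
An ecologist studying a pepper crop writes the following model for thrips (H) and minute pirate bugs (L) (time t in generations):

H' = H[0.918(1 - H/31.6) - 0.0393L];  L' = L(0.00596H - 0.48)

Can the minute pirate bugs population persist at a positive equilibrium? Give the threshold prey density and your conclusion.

Threshold H = 80.5; K < 80.5, so no, the predator goes extinct.

The predator equation gives dL/dt > 0 only when H > 0.48/0.00596 = 80.5.
Without the predator, H → K = 31.6. Since 31.6 < 80.5, the predator cannot invade.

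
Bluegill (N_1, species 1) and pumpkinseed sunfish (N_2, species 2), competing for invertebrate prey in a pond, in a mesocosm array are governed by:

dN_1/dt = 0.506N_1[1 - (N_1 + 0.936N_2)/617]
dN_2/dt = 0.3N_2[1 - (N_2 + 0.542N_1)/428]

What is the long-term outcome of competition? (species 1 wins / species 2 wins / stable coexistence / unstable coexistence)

Compare the nullcline intercepts: K1/α12 = 617/0.936 = 659 > K2 = 428; K2/α21 = 428/0.542 = 790 > K1 = 617.
Since both inequalities hold, each species can invade when rare, so the interior equilibrium is stable.

stable coexistence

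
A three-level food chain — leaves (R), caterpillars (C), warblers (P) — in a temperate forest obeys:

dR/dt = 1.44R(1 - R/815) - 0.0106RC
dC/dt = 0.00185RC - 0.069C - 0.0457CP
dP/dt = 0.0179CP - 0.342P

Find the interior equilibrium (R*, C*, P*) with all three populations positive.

From dP/dt = 0: 0.0179C* = 0.342, so C* = 19.1.
From dR/dt = 0: 1.44(1 - R*/815) = 0.0106·19.1, giving R* = 815·(1 - 0.141) = 700.
From dC/dt = 0: 0.00185·700 - 0.069 = 0.0457P*, so P* = 1.23/0.0457 = 26.8.

R* ≈ 700, C* ≈ 19.1, P* ≈ 26.8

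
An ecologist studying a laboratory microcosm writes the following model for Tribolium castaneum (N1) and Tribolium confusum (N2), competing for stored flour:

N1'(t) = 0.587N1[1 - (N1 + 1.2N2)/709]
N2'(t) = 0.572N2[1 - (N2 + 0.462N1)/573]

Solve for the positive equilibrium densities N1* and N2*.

N1* ≈ 48, N2* ≈ 551

Setting both brackets to zero gives the nullclines N1 + 1.2N2 = 709 and 0.462N1 + N2 = 573.
Substituting N2 = 573 - 0.462N1 into the first: N1(1 - 1.2·0.462) = 709 - 1.2·573.
So N1* = 21.4/0.446 = 48, and then N2* = 573 - 0.462·48 = 551.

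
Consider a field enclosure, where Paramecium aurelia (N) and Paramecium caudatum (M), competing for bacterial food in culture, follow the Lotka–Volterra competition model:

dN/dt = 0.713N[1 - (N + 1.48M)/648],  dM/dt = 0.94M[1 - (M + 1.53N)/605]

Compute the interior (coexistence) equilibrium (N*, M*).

Setting both brackets to zero gives the nullclines N + 1.48M = 648 and 1.53N + M = 605.
Substituting M = 605 - 1.53N into the first: N(1 - 1.48·1.53) = 648 - 1.48·605.
So N* = -247/-1.26 = 196, and then M* = 605 - 1.53·196 = 306.

N* ≈ 196, M* ≈ 306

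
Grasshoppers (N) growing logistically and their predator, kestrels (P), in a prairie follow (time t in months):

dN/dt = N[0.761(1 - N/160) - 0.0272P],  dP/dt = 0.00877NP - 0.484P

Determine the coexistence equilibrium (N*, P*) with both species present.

From dP/dt = 0 with P > 0: 0.00877N* = 0.484, so N* = 55.2.
Substitute into dN/dt = 0: 0.761(1 - 55.2/160) = 0.0272P*.
The bracket is 0.655, giving P* = 0.499/0.0272 = 18.3.

N* ≈ 55.2, P* ≈ 18.3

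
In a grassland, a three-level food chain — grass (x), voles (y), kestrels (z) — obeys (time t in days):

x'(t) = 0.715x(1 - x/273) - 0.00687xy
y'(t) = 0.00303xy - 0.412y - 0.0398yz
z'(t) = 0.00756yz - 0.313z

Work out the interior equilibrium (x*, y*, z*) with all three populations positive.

From dz/dt = 0: 0.00756y* = 0.313, so y* = 41.4.
From dx/dt = 0: 0.715(1 - x*/273) = 0.00687·41.4, giving x* = 273·(1 - 0.398) = 164.
From dy/dt = 0: 0.00303·164 - 0.412 = 0.0398z*, so z* = 0.0861/0.0398 = 2.16.

x* ≈ 164, y* ≈ 41.4, z* ≈ 2.16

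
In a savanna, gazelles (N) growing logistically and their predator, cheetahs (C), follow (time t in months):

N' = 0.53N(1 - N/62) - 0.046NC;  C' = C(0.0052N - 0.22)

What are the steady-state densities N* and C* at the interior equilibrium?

N* ≈ 42.3, C* ≈ 3.66

From dC/dt = 0 with C > 0: 0.0052N* = 0.22, so N* = 42.3.
Substitute into dN/dt = 0: 0.53(1 - 42.3/62) = 0.046C*.
The bracket is 0.318, giving C* = 0.168/0.046 = 3.66.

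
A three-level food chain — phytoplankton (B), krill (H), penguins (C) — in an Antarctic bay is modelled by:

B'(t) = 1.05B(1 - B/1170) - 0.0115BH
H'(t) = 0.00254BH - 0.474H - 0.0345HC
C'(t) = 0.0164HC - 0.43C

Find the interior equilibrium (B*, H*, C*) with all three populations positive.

B* ≈ 834, H* ≈ 26.2, C* ≈ 47.7

From dC/dt = 0: 0.0164H* = 0.43, so H* = 26.2.
From dB/dt = 0: 1.05(1 - B*/1170) = 0.0115·26.2, giving B* = 1170·(1 - 0.287) = 834.
From dH/dt = 0: 0.00254·834 - 0.474 = 0.0345C*, so C* = 1.64/0.0345 = 47.7.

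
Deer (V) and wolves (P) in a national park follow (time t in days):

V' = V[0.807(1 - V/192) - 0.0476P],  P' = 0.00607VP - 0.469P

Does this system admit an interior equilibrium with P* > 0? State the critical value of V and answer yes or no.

Threshold V = 77.3; K > 77.3, so yes, the predator persists.

The predator equation gives dP/dt > 0 only when V > 0.469/0.00607 = 77.3.
Without the predator, V → K = 192. Since 192 > 77.3, the predator can invade and persist.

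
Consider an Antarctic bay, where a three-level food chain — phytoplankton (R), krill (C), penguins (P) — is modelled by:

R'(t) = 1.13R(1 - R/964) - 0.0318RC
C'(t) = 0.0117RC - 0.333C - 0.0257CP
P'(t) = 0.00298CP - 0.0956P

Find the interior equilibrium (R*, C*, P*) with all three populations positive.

From dP/dt = 0: 0.00298C* = 0.0956, so C* = 32.1.
From dR/dt = 0: 1.13(1 - R*/964) = 0.0318·32.1, giving R* = 964·(1 - 0.903) = 93.7.
From dC/dt = 0: 0.0117·93.7 - 0.333 = 0.0257P*, so P* = 0.763/0.0257 = 29.7.

R* ≈ 93.7, C* ≈ 32.1, P* ≈ 29.7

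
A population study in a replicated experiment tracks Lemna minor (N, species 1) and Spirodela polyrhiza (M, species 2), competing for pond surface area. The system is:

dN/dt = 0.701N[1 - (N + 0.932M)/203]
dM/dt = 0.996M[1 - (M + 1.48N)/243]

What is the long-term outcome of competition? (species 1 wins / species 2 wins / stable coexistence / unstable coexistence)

unstable coexistence (outcome depends on initial conditions)

Compare the nullcline intercepts: K1/α12 = 203/0.932 = 218 < K2 = 243; K2/α21 = 243/1.48 = 164 < K1 = 203.
Since both are reversed, neither can invade when rare; the interior point is a saddle.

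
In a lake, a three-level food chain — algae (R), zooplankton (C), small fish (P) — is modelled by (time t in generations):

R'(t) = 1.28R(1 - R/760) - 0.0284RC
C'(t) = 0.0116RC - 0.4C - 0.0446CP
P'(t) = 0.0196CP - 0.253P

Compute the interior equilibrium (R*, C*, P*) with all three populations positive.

R* ≈ 542, C* ≈ 12.9, P* ≈ 132

From dP/dt = 0: 0.0196C* = 0.253, so C* = 12.9.
From dR/dt = 0: 1.28(1 - R*/760) = 0.0284·12.9, giving R* = 760·(1 - 0.286) = 542.
From dC/dt = 0: 0.0116·542 - 0.4 = 0.0446P*, so P* = 5.89/0.0446 = 132.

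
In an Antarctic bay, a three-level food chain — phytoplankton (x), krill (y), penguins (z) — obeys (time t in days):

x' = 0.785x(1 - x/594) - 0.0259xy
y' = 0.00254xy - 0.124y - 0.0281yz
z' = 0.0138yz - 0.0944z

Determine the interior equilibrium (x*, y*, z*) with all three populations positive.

From dz/dt = 0: 0.0138y* = 0.0944, so y* = 6.84.
From dx/dt = 0: 0.785(1 - x*/594) = 0.0259·6.84, giving x* = 594·(1 - 0.226) = 460.
From dy/dt = 0: 0.00254·460 - 0.124 = 0.0281z*, so z* = 1.04/0.0281 = 37.2.

x* ≈ 460, y* ≈ 6.84, z* ≈ 37.2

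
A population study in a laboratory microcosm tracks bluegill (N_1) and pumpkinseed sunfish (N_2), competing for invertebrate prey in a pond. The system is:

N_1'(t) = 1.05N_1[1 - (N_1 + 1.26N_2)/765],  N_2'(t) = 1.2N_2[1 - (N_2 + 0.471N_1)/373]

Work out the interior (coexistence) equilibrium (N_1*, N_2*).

N_1* ≈ 726, N_2* ≈ 31.2

Setting both brackets to zero gives the nullclines N_1 + 1.26N_2 = 765 and 0.471N_1 + N_2 = 373.
Substituting N_2 = 373 - 0.471N_1 into the first: N_1(1 - 1.26·0.471) = 765 - 1.26·373.
So N_1* = 295/0.407 = 726, and then N_2* = 373 - 0.471·726 = 31.2.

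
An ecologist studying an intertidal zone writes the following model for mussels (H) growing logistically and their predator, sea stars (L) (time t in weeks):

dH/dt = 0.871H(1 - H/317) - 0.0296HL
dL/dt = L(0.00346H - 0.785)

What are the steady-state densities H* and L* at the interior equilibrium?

H* ≈ 227, L* ≈ 8.37

From dL/dt = 0 with L > 0: 0.00346H* = 0.785, so H* = 227.
Substitute into dH/dt = 0: 0.871(1 - 227/317) = 0.0296L*.
The bracket is 0.284, giving L* = 0.248/0.0296 = 8.37.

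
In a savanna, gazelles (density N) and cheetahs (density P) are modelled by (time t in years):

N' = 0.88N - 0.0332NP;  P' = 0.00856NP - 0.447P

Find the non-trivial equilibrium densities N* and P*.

N* ≈ 52.2, P* ≈ 26.5

Set dP/dt = 0 with P > 0: 0.00856N - 0.447 = 0, so N* = 0.447/0.00856 = 52.2.
Set dN/dt = 0 with N > 0: 0.88 - 0.0332P = 0, so P* = 0.88/0.0332 = 26.5.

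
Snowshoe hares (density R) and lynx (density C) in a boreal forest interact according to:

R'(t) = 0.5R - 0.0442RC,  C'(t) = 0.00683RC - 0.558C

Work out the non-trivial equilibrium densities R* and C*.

R* ≈ 81.7, C* ≈ 11.3

Set dC/dt = 0 with C > 0: 0.00683R - 0.558 = 0, so R* = 0.558/0.00683 = 81.7.
Set dR/dt = 0 with R > 0: 0.5 - 0.0442C = 0, so C* = 0.5/0.0442 = 11.3.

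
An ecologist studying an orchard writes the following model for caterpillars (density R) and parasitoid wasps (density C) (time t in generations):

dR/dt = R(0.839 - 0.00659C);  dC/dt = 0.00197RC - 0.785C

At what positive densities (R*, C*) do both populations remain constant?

Set dC/dt = 0 with C > 0: 0.00197R - 0.785 = 0, so R* = 0.785/0.00197 = 398.
Set dR/dt = 0 with R > 0: 0.839 - 0.00659C = 0, so C* = 0.839/0.00659 = 127.

R* ≈ 398, C* ≈ 127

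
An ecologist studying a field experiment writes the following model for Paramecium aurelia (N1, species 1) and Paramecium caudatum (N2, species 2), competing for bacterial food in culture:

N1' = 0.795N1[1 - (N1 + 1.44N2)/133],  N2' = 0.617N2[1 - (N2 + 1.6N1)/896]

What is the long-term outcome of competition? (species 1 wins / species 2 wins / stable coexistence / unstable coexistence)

Compare the nullcline intercepts: K1/α12 = 133/1.44 = 92.4 < K2 = 896; K2/α21 = 896/1.6 = 560 > K1 = 133.
Since the inequalities point opposite ways, species 2 can invade but species 1 cannot.

species 2 excludes species 1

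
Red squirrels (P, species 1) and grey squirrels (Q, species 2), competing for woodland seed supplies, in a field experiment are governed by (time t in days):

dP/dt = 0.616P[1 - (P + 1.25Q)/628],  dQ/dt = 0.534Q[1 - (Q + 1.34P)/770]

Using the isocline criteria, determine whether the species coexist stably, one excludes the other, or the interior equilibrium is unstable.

unstable coexistence (outcome depends on initial conditions)

Compare the nullcline intercepts: K1/α12 = 628/1.25 = 502 < K2 = 770; K2/α21 = 770/1.34 = 575 < K1 = 628.
Since both are reversed, neither can invade when rare; the interior point is a saddle.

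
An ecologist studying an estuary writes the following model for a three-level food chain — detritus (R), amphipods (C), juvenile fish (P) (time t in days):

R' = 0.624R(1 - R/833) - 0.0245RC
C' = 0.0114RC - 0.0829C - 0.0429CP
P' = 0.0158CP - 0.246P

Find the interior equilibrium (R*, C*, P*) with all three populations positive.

R* ≈ 324, C* ≈ 15.6, P* ≈ 84.1

From dP/dt = 0: 0.0158C* = 0.246, so C* = 15.6.
From dR/dt = 0: 0.624(1 - R*/833) = 0.0245·15.6, giving R* = 833·(1 - 0.611) = 324.
From dC/dt = 0: 0.0114·324 - 0.0829 = 0.0429P*, so P* = 3.61/0.0429 = 84.1.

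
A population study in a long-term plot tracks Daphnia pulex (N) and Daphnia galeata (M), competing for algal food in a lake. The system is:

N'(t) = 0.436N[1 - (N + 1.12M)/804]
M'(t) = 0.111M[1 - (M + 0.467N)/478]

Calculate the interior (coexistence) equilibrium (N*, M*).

Setting both brackets to zero gives the nullclines N + 1.12M = 804 and 0.467N + M = 478.
Substituting M = 478 - 0.467N into the first: N(1 - 1.12·0.467) = 804 - 1.12·478.
So N* = 269/0.477 = 563, and then M* = 478 - 0.467·563 = 215.

N* ≈ 563, M* ≈ 215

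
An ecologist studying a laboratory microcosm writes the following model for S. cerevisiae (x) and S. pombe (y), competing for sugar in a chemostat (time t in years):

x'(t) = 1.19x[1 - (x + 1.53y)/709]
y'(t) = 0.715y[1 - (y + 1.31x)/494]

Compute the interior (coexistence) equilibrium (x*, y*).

x* ≈ 46.6, y* ≈ 433

Setting both brackets to zero gives the nullclines x + 1.53y = 709 and 1.31x + y = 494.
Substituting y = 494 - 1.31x into the first: x(1 - 1.53·1.31) = 709 - 1.53·494.
So x* = -46.8/-1 = 46.6, and then y* = 494 - 1.31·46.6 = 433.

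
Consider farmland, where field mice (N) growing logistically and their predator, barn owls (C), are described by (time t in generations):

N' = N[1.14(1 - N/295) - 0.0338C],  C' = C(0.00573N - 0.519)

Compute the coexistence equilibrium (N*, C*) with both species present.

From dC/dt = 0 with C > 0: 0.00573N* = 0.519, so N* = 90.6.
Substitute into dN/dt = 0: 1.14(1 - 90.6/295) = 0.0338C*.
The bracket is 0.693, giving C* = 0.79/0.0338 = 23.4.

N* ≈ 90.6, C* ≈ 23.4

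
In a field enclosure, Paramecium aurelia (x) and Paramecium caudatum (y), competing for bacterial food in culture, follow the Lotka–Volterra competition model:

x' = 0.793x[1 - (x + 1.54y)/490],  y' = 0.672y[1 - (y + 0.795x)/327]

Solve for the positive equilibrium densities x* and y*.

Setting both brackets to zero gives the nullclines x + 1.54y = 490 and 0.795x + y = 327.
Substituting y = 327 - 0.795x into the first: x(1 - 1.54·0.795) = 490 - 1.54·327.
So x* = -13.6/-0.224 = 60.5, and then y* = 327 - 0.795·60.5 = 279.

x* ≈ 60.5, y* ≈ 279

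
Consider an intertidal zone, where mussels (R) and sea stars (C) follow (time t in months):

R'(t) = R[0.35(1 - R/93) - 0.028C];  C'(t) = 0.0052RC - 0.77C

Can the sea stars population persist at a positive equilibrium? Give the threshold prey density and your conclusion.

The predator equation gives dC/dt > 0 only when R > 0.77/0.0052 = 148.
Without the predator, R → K = 93. Since 93 < 148, the predator cannot invade.

Threshold R = 148; K < 148, so no, the predator goes extinct.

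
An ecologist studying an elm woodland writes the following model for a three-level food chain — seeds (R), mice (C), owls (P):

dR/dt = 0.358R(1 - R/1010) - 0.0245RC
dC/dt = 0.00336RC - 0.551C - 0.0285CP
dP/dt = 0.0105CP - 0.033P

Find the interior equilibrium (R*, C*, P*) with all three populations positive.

R* ≈ 793, C* ≈ 3.14, P* ≈ 74.1

From dP/dt = 0: 0.0105C* = 0.033, so C* = 3.14.
From dR/dt = 0: 0.358(1 - R*/1010) = 0.0245·3.14, giving R* = 1010·(1 - 0.215) = 793.
From dC/dt = 0: 0.00336·793 - 0.551 = 0.0285P*, so P* = 2.11/0.0285 = 74.1.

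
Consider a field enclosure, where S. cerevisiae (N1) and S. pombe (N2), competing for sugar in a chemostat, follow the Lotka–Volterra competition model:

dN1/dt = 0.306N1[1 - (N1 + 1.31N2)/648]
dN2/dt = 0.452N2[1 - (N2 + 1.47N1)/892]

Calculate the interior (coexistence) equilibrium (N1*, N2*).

Setting both brackets to zero gives the nullclines N1 + 1.31N2 = 648 and 1.47N1 + N2 = 892.
Substituting N2 = 892 - 1.47N1 into the first: N1(1 - 1.31·1.47) = 648 - 1.31·892.
So N1* = -521/-0.926 = 562, and then N2* = 892 - 1.47·562 = 65.4.

N1* ≈ 562, N2* ≈ 65.4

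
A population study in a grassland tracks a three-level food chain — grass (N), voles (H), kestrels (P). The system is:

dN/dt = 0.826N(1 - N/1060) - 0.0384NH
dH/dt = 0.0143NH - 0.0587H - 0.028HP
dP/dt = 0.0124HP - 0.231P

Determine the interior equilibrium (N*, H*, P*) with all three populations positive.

N* ≈ 142, H* ≈ 18.6, P* ≈ 70.4

From dP/dt = 0: 0.0124H* = 0.231, so H* = 18.6.
From dN/dt = 0: 0.826(1 - N*/1060) = 0.0384·18.6, giving N* = 1060·(1 - 0.866) = 142.
From dH/dt = 0: 0.0143·142 - 0.0587 = 0.028P*, so P* = 1.97/0.028 = 70.4.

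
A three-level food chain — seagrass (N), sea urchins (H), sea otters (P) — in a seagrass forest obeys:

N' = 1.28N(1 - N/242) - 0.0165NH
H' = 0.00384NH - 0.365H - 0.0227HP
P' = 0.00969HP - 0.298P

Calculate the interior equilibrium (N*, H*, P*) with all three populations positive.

N* ≈ 146, H* ≈ 30.8, P* ≈ 8.63

From dP/dt = 0: 0.00969H* = 0.298, so H* = 30.8.
From dN/dt = 0: 1.28(1 - N*/242) = 0.0165·30.8, giving N* = 242·(1 - 0.396) = 146.
From dH/dt = 0: 0.00384·146 - 0.365 = 0.0227P*, so P* = 0.196/0.0227 = 8.63.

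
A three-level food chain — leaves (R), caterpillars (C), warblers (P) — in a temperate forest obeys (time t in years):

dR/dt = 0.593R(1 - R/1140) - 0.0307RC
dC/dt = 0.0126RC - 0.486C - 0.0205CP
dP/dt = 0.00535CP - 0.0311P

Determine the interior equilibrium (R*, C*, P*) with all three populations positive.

R* ≈ 797, C* ≈ 5.81, P* ≈ 466

From dP/dt = 0: 0.00535C* = 0.0311, so C* = 5.81.
From dR/dt = 0: 0.593(1 - R*/1140) = 0.0307·5.81, giving R* = 1140·(1 - 0.301) = 797.
From dC/dt = 0: 0.0126·797 - 0.486 = 0.0205P*, so P* = 9.56/0.0205 = 466.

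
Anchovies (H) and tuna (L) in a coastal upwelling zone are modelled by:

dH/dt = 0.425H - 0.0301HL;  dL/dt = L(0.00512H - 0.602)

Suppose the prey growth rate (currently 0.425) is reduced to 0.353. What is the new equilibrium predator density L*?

L* ≈ 11.7

At the interior fixed point, setting dH/dt = 0 with H > 0 fixes L* = (prey growth rate)/(HL coefficient) — independent of the other coefficients.
With the change, L* = 0.353/0.0301 = 11.7; it falls from 14.1.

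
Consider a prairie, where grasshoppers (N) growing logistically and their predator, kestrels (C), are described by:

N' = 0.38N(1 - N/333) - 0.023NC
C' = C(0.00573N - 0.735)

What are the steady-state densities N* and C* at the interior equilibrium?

N* ≈ 128, C* ≈ 10.2

From dC/dt = 0 with C > 0: 0.00573N* = 0.735, so N* = 128.
Substitute into dN/dt = 0: 0.38(1 - 128/333) = 0.023C*.
The bracket is 0.615, giving C* = 0.234/0.023 = 10.2.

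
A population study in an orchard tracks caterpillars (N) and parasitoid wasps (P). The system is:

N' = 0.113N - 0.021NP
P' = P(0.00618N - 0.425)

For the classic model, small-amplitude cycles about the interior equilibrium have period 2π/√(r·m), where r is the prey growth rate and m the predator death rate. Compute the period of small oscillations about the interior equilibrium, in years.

T ≈ 28.7 years

Here r = 0.113 and m = 0.425, so r·m = 0.048.
ω = √0.048 = 0.219 per year, hence T = 2π/ω ≈ 28.7 years.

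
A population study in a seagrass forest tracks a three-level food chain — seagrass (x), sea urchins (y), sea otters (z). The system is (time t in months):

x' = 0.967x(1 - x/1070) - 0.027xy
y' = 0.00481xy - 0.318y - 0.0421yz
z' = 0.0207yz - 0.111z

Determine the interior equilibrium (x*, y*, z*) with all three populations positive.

x* ≈ 910, y* ≈ 5.36, z* ≈ 96.4

From dz/dt = 0: 0.0207y* = 0.111, so y* = 5.36.
From dx/dt = 0: 0.967(1 - x*/1070) = 0.027·5.36, giving x* = 1070·(1 - 0.15) = 910.
From dy/dt = 0: 0.00481·910 - 0.318 = 0.0421z*, so z* = 4.06/0.0421 = 96.4.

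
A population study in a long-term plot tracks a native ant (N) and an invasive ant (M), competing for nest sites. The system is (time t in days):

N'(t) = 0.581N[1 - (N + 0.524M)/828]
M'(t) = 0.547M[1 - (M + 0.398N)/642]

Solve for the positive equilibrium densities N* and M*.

Setting both brackets to zero gives the nullclines N + 0.524M = 828 and 0.398N + M = 642.
Substituting M = 642 - 0.398N into the first: N(1 - 0.524·0.398) = 828 - 0.524·642.
So N* = 492/0.791 = 621, and then M* = 642 - 0.398·621 = 395.

N* ≈ 621, M* ≈ 395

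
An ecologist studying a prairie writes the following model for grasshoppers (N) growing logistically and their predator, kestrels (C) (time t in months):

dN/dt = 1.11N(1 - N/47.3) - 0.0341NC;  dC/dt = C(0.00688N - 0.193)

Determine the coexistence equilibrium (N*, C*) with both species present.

From dC/dt = 0 with C > 0: 0.00688N* = 0.193, so N* = 28.1.
Substitute into dN/dt = 0: 1.11(1 - 28.1/47.3) = 0.0341C*.
The bracket is 0.407, giving C* = 0.452/0.0341 = 13.2.

N* ≈ 28.1, C* ≈ 13.2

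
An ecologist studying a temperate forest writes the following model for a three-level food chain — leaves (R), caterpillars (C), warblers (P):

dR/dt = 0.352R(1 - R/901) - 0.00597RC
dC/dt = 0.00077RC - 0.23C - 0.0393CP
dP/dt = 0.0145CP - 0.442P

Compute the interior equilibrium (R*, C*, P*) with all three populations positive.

R* ≈ 435, C* ≈ 30.5, P* ≈ 2.67

From dP/dt = 0: 0.0145C* = 0.442, so C* = 30.5.
From dR/dt = 0: 0.352(1 - R*/901) = 0.00597·30.5, giving R* = 901·(1 - 0.517) = 435.
From dC/dt = 0: 0.00077·435 - 0.23 = 0.0393P*, so P* = 0.105/0.0393 = 2.67.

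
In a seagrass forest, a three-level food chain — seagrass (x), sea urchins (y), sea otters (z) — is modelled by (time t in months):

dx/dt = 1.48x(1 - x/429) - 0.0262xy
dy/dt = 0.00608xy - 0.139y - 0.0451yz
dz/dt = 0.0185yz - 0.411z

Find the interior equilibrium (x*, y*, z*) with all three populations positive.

x* ≈ 260, y* ≈ 22.2, z* ≈ 32

From dz/dt = 0: 0.0185y* = 0.411, so y* = 22.2.
From dx/dt = 0: 1.48(1 - x*/429) = 0.0262·22.2, giving x* = 429·(1 - 0.393) = 260.
From dy/dt = 0: 0.00608·260 - 0.139 = 0.0451z*, so z* = 1.44/0.0451 = 32.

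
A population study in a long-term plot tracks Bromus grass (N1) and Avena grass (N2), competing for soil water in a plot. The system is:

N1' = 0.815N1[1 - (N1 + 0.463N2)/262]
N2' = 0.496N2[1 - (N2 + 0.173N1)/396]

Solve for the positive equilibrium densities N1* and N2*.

Setting both brackets to zero gives the nullclines N1 + 0.463N2 = 262 and 0.173N1 + N2 = 396.
Substituting N2 = 396 - 0.173N1 into the first: N1(1 - 0.463·0.173) = 262 - 0.463·396.
So N1* = 78.7/0.92 = 85.5, and then N2* = 396 - 0.173·85.5 = 381.

N1* ≈ 85.5, N2* ≈ 381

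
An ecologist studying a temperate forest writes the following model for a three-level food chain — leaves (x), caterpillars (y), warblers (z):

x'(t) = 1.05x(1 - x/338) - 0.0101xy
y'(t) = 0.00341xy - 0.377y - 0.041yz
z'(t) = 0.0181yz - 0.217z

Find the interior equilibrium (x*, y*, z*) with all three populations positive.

x* ≈ 299, y* ≈ 12, z* ≈ 15.7

From dz/dt = 0: 0.0181y* = 0.217, so y* = 12.
From dx/dt = 0: 1.05(1 - x*/338) = 0.0101·12, giving x* = 338·(1 - 0.115) = 299.
From dy/dt = 0: 0.00341·299 - 0.377 = 0.041z*, so z* = 0.643/0.041 = 15.7.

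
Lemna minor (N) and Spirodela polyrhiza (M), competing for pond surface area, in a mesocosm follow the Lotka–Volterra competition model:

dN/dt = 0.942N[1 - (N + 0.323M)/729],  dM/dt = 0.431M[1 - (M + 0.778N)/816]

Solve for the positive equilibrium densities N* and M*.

N* ≈ 622, M* ≈ 332

Setting both brackets to zero gives the nullclines N + 0.323M = 729 and 0.778N + M = 816.
Substituting M = 816 - 0.778N into the first: N(1 - 0.323·0.778) = 729 - 0.323·816.
So N* = 465/0.749 = 622, and then M* = 816 - 0.778·622 = 332.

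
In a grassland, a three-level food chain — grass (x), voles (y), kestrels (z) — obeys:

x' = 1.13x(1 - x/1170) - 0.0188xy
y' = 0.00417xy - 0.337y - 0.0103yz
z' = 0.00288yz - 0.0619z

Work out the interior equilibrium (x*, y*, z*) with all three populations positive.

x* ≈ 752, y* ≈ 21.5, z* ≈ 272

From dz/dt = 0: 0.00288y* = 0.0619, so y* = 21.5.
From dx/dt = 0: 1.13(1 - x*/1170) = 0.0188·21.5, giving x* = 1170·(1 - 0.358) = 752.
From dy/dt = 0: 0.00417·752 - 0.337 = 0.0103z*, so z* = 2.8/0.0103 = 272.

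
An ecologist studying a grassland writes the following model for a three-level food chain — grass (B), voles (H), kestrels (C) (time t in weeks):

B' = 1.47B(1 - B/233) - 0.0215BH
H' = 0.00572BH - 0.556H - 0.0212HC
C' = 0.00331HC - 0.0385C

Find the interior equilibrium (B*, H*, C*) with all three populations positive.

From dC/dt = 0: 0.00331H* = 0.0385, so H* = 11.6.
From dB/dt = 0: 1.47(1 - B*/233) = 0.0215·11.6, giving B* = 233·(1 - 0.17) = 193.
From dH/dt = 0: 0.00572·193 - 0.556 = 0.0212C*, so C* = 0.55/0.0212 = 25.9.

B* ≈ 193, H* ≈ 11.6, C* ≈ 25.9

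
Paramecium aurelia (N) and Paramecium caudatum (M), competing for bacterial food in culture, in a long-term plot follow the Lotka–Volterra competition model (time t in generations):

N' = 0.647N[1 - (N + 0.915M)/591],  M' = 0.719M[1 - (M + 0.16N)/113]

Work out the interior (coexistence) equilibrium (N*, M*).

Setting both brackets to zero gives the nullclines N + 0.915M = 591 and 0.16N + M = 113.
Substituting M = 113 - 0.16N into the first: N(1 - 0.915·0.16) = 591 - 0.915·113.
So N* = 488/0.854 = 571, and then M* = 113 - 0.16·571 = 21.6.

N* ≈ 571, M* ≈ 21.6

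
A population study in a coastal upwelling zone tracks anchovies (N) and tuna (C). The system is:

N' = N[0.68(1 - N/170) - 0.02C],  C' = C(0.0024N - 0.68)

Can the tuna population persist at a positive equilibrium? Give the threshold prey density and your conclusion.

Threshold N = 283; K < 283, so no, the predator goes extinct.

The predator equation gives dC/dt > 0 only when N > 0.68/0.0024 = 283.
Without the predator, N → K = 170. Since 170 < 283, the predator cannot invade.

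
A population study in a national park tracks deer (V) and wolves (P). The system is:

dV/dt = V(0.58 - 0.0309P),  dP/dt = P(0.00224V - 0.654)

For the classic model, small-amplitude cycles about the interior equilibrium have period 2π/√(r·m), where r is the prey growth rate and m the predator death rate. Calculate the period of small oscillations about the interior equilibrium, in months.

Here r = 0.58 and m = 0.654, so r·m = 0.379.
ω = √0.379 = 0.616 per month, hence T = 2π/ω ≈ 10.2 months.

T ≈ 10.2 months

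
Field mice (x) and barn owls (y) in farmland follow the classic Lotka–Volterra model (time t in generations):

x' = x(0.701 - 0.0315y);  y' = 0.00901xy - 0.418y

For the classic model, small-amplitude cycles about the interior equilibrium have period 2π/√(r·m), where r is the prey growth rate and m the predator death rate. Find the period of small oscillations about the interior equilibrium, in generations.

T ≈ 11.6 generations

Here r = 0.701 and m = 0.418, so r·m = 0.293.
ω = √0.293 = 0.541 per generation, hence T = 2π/ω ≈ 11.6 generations.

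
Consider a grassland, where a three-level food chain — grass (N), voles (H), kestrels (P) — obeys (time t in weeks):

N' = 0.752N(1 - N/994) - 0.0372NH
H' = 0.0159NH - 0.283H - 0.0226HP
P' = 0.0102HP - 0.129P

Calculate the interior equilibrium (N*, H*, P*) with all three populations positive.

N* ≈ 372, H* ≈ 12.6, P* ≈ 249

From dP/dt = 0: 0.0102H* = 0.129, so H* = 12.6.
From dN/dt = 0: 0.752(1 - N*/994) = 0.0372·12.6, giving N* = 994·(1 - 0.626) = 372.
From dH/dt = 0: 0.0159·372 - 0.283 = 0.0226P*, so P* = 5.63/0.0226 = 249.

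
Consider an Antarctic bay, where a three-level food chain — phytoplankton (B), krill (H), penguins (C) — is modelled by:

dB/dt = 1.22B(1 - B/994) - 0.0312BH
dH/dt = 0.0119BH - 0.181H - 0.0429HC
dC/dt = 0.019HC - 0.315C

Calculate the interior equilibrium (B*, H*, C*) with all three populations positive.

B* ≈ 573, H* ≈ 16.6, C* ≈ 155

From dC/dt = 0: 0.019H* = 0.315, so H* = 16.6.
From dB/dt = 0: 1.22(1 - B*/994) = 0.0312·16.6, giving B* = 994·(1 - 0.424) = 573.
From dH/dt = 0: 0.0119·573 - 0.181 = 0.0429C*, so C* = 6.63/0.0429 = 155.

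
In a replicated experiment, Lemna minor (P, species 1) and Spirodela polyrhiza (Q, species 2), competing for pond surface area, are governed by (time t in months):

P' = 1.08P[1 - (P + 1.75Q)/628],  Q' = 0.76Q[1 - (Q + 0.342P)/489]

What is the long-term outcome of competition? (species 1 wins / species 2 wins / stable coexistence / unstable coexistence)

Compare the nullcline intercepts: K1/α12 = 628/1.75 = 359 < K2 = 489; K2/α21 = 489/0.342 = 1430 > K1 = 628.
Since the inequalities point opposite ways, species 2 can invade but species 1 cannot.

species 2 excludes species 1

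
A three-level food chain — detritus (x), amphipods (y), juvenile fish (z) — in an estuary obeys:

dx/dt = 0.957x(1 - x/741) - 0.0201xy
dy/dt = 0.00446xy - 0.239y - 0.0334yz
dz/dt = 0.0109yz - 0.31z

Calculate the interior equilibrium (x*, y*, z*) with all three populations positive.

From dz/dt = 0: 0.0109y* = 0.31, so y* = 28.4.
From dx/dt = 0: 0.957(1 - x*/741) = 0.0201·28.4, giving x* = 741·(1 - 0.597) = 298.
From dy/dt = 0: 0.00446·298 - 0.239 = 0.0334z*, so z* = 1.09/0.0334 = 32.7.

x* ≈ 298, y* ≈ 28.4, z* ≈ 32.7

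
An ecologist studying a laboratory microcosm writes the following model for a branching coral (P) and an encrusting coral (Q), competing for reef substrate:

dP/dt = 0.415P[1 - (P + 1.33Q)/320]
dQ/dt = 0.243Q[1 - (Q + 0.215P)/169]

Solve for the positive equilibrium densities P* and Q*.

Setting both brackets to zero gives the nullclines P + 1.33Q = 320 and 0.215P + Q = 169.
Substituting Q = 169 - 0.215P into the first: P(1 - 1.33·0.215) = 320 - 1.33·169.
So P* = 95.2/0.714 = 133, and then Q* = 169 - 0.215·133 = 140.

P* ≈ 133, Q* ≈ 140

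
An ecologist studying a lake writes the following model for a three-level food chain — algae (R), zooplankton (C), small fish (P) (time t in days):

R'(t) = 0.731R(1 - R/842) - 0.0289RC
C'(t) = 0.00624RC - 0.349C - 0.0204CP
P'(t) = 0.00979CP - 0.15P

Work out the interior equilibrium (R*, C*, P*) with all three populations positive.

R* ≈ 332, C* ≈ 15.3, P* ≈ 84.4

From dP/dt = 0: 0.00979C* = 0.15, so C* = 15.3.
From dR/dt = 0: 0.731(1 - R*/842) = 0.0289·15.3, giving R* = 842·(1 - 0.606) = 332.
From dC/dt = 0: 0.00624·332 - 0.349 = 0.0204P*, so P* = 1.72/0.0204 = 84.4.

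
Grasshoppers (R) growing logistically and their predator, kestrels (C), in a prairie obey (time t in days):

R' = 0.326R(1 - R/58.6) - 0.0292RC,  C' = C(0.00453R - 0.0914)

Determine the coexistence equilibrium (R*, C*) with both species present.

From dC/dt = 0 with C > 0: 0.00453R* = 0.0914, so R* = 20.2.
Substitute into dR/dt = 0: 0.326(1 - 20.2/58.6) = 0.0292C*.
The bracket is 0.656, giving C* = 0.214/0.0292 = 7.32.

R* ≈ 20.2, C* ≈ 7.32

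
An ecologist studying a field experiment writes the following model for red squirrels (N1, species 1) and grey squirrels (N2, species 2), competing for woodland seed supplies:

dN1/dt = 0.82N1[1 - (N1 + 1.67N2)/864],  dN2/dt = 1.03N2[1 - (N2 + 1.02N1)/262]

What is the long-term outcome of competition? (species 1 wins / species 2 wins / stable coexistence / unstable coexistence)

species 1 excludes species 2

Compare the nullcline intercepts: K1/α12 = 864/1.67 = 517 > K2 = 262; K2/α21 = 262/1.02 = 257 < K1 = 864.
Since the inequalities point opposite ways, species 1 can invade but species 2 cannot.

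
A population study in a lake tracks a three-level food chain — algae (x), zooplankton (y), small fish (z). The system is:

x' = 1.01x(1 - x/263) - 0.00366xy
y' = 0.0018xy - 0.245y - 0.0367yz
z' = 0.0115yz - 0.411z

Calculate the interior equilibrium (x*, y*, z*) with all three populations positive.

x* ≈ 229, y* ≈ 35.7, z* ≈ 4.55

From dz/dt = 0: 0.0115y* = 0.411, so y* = 35.7.
From dx/dt = 0: 1.01(1 - x*/263) = 0.00366·35.7, giving x* = 263·(1 - 0.13) = 229.
From dy/dt = 0: 0.0018·229 - 0.245 = 0.0367z*, so z* = 0.167/0.0367 = 4.55.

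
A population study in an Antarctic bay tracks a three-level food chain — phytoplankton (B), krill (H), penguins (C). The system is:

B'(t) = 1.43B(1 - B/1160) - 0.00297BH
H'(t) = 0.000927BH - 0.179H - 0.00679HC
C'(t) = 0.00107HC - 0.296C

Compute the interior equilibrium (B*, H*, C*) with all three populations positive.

From dC/dt = 0: 0.00107H* = 0.296, so H* = 277.
From dB/dt = 0: 1.43(1 - B*/1160) = 0.00297·277, giving B* = 1160·(1 - 0.575) = 494.
From dH/dt = 0: 0.000927·494 - 0.179 = 0.00679C*, so C* = 0.278/0.00679 = 41.

B* ≈ 494, H* ≈ 277, C* ≈ 41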